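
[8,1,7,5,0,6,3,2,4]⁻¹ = [4,1,7,6,8,3,5,2,0]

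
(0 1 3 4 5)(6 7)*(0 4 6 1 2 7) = (0 2 7 1 3 6)(4 5)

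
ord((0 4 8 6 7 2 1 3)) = 8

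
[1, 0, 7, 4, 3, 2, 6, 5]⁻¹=[1, 0, 5, 4, 3, 7, 6, 2]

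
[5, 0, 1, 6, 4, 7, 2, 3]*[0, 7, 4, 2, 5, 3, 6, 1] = [3, 0, 7, 6, 5, 1, 4, 2] 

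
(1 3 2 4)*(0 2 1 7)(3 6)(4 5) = (0 2 5 4 7)(1 6 3)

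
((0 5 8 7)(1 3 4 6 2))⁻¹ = (0 7 8 5)(1 2 6 4 3)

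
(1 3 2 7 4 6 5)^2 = (1 2 4 5 3 7 6)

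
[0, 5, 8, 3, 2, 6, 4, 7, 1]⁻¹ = [0, 8, 4, 3, 6, 1, 5, 7, 2]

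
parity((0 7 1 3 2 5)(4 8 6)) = odd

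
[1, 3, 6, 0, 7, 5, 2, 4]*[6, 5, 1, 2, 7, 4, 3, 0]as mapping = [0→5, 1→2, 2→3, 3→6, 4→0, 5→4, 6→1, 7→7]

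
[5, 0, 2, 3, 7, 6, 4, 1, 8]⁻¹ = [1, 7, 2, 3, 6, 0, 5, 4, 8]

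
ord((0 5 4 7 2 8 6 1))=8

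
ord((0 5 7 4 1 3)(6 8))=6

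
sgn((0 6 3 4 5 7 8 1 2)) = 1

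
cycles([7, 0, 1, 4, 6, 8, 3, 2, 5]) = (0 7 2 1)(3 4 6)(5 8)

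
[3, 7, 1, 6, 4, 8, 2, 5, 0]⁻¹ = [8, 2, 6, 0, 4, 7, 3, 1, 5]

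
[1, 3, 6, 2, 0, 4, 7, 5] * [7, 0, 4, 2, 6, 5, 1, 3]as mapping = [0→0, 1→2, 2→1, 3→4, 4→7, 5→6, 6→3, 7→5]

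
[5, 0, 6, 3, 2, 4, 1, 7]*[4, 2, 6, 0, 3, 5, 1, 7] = [5, 4, 1, 0, 6, 3, 2, 7]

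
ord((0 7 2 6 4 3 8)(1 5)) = 14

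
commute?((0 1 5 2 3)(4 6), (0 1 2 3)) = no:(0 1 5 2 3)(4 6)*(0 1 2 3) = (0 2)(1 5 3)(4 6), (0 1 2 3)*(0 1 5 2 3)(4 6) = (0 5 2)(1 3)(4 6)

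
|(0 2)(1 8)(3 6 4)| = 6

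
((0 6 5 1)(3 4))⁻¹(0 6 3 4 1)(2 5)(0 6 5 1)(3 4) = (0 6 5 4 3)(1 2)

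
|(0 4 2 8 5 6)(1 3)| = 6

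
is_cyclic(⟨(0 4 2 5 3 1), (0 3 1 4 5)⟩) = no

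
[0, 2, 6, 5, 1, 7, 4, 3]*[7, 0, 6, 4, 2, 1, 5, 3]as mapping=[0→7, 1→6, 2→5, 3→1, 4→0, 5→3, 6→2, 7→4]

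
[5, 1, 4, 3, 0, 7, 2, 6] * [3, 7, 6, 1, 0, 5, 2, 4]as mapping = [0→5, 1→7, 2→0, 3→1, 4→3, 5→4, 6→6, 7→2]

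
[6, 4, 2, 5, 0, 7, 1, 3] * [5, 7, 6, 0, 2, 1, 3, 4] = [3, 2, 6, 1, 5, 4, 7, 0]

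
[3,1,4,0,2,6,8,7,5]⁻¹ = [3,1,4,0,2,8,5,7,6]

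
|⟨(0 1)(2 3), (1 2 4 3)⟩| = 120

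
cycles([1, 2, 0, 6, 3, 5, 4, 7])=(0 1 2)(3 6 4)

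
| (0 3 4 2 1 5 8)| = 7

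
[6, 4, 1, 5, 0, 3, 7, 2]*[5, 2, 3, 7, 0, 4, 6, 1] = [6, 0, 2, 4, 5, 7, 1, 3]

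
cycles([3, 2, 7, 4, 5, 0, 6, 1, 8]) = (0 3 4 5) (1 2 7) 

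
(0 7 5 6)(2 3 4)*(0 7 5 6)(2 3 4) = (0 5)(2 4 3)(6 7)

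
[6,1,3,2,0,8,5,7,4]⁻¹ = [4,1,3,2,8,6,0,7,5]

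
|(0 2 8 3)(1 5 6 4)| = 4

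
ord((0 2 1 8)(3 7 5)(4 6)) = 12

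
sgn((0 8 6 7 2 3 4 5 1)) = 1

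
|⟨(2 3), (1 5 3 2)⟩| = 24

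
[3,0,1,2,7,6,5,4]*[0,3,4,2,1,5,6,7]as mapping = [0→2,1→0,2→3,3→4,4→7,5→6,6→5,7→1]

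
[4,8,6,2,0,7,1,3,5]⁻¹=[4,6,3,7,0,8,2,5,1]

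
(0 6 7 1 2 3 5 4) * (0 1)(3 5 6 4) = (0 4 1 2 5 3 6 7)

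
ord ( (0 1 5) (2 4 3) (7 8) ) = 6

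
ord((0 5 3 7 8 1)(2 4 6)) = 6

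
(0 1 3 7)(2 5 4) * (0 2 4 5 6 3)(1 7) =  (0 7 2 6 3 1)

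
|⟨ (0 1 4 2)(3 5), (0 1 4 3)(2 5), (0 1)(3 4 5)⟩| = 720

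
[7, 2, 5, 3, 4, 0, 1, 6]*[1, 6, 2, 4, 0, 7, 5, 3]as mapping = [0→3, 1→2, 2→7, 3→4, 4→0, 5→1, 6→6, 7→5]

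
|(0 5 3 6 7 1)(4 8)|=6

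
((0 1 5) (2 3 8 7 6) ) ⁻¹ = (0 5 1) (2 6 7 8 3) 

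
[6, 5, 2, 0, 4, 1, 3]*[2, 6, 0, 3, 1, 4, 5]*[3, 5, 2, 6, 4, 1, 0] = [1, 4, 3, 2, 5, 0, 6]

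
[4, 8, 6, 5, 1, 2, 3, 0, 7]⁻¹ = [7, 4, 5, 6, 0, 3, 2, 8, 1]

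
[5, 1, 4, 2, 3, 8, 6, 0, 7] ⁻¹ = [7, 1, 3, 4, 2, 0, 6, 8, 5] 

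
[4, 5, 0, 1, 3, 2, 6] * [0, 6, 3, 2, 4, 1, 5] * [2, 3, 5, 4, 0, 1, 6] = [0, 3, 2, 6, 5, 4, 1]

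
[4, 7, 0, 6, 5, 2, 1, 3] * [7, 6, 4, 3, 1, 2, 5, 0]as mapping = [0→1, 1→0, 2→7, 3→5, 4→2, 5→4, 6→6, 7→3]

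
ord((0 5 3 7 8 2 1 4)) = 8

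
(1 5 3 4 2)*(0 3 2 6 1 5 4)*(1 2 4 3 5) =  (0 5 4 6 2 1 3)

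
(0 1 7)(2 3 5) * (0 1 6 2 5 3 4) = (0 6 2 4)(1 7)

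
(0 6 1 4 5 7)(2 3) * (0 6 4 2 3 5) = (0 4)(1 2 5 7 6)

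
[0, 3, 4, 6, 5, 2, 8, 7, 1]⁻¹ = [0, 8, 5, 1, 2, 4, 3, 7, 6]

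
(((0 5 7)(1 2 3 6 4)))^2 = (0 7 5)(1 3 4 2 6)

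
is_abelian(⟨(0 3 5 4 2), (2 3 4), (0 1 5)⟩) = no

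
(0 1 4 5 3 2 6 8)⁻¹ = (0 8 6 2 3 5 4 1)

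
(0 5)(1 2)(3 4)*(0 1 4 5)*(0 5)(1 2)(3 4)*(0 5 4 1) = (0 4 1)(2 3 5)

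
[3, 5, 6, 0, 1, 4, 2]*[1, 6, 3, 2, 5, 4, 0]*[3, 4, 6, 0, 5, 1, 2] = [6, 5, 3, 4, 2, 1, 0]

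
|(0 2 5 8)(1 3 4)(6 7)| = 12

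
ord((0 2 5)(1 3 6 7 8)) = 15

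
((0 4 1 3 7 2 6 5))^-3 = (0 2 1 5 7 4 6 3)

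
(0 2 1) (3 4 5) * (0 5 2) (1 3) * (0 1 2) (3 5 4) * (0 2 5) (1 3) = (0 3 1 4 2) 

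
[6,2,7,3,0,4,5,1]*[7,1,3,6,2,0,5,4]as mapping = [0→5,1→3,2→4,3→6,4→7,5→2,6→0,7→1]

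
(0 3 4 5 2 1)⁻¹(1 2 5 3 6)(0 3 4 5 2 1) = (0 1 2 4 6)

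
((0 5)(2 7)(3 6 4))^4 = (3 6 4)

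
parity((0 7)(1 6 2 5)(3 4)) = odd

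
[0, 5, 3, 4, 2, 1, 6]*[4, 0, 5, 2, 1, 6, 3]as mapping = [0→4, 1→6, 2→2, 3→1, 4→5, 5→0, 6→3]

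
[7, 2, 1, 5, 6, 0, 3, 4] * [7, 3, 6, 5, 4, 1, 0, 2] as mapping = [0→2, 1→6, 2→3, 3→1, 4→0, 5→7, 6→5, 7→4] 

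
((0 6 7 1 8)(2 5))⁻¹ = (0 8 1 7 6)(2 5)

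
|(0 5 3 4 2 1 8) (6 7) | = 14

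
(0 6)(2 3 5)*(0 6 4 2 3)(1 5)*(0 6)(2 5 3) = (0 4 5 2 6)(1 3)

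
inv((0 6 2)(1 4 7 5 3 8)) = (0 2 6)(1 8 3 5 7 4)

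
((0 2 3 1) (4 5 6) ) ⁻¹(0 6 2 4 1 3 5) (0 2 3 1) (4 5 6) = (0 1 6 2 4 3 5) 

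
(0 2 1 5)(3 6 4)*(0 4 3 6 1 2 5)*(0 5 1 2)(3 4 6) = (0 1 5 6 4 3 2)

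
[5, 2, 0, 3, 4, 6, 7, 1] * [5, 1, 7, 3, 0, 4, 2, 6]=[4, 7, 5, 3, 0, 2, 6, 1]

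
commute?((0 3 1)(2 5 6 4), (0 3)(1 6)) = no:(0 3 1)(2 5 6 4)*(0 3)(1 6) = (1 3 6 4 2 5), (0 3)(1 6)*(0 3 1)(2 5 6 4) = (0 1 4 2 5 6)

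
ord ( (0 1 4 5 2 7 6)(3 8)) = 14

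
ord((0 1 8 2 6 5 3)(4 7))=14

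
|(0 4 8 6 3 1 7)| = 7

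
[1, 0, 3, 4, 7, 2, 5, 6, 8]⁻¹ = [1, 0, 5, 2, 3, 6, 7, 4, 8]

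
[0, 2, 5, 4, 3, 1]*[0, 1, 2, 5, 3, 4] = [0, 2, 4, 3, 5, 1]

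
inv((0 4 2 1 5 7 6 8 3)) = (0 3 8 6 7 5 1 2 4)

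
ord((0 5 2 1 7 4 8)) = 7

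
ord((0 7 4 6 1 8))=6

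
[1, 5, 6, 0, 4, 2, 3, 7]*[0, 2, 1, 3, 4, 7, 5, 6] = [2, 7, 5, 0, 4, 1, 3, 6]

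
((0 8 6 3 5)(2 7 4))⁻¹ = (0 5 3 6 8)(2 4 7)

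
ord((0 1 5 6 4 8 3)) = 7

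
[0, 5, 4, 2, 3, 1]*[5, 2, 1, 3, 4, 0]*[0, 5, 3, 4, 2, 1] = [1, 0, 2, 5, 4, 3]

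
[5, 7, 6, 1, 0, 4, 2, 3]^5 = [4, 3, 6, 7, 5, 0, 2, 1]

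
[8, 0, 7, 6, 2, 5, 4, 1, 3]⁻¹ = [1, 7, 4, 8, 6, 5, 3, 2, 0]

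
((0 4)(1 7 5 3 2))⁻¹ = (0 4)(1 2 3 5 7)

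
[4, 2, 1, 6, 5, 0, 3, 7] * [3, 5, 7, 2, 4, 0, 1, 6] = [4, 7, 5, 1, 0, 3, 2, 6]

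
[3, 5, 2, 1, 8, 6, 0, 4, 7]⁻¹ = [6, 3, 2, 0, 7, 1, 5, 8, 4]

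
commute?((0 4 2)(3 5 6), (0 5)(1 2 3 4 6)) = no:(0 4 2)(3 5 6) * (0 5)(1 2 3 4 6) = (0 6 4 3)(1 2 5), (0 5)(1 2 3 4 6) * (0 4 2)(3 5 6) = (0 6 1)(2 5 4 3)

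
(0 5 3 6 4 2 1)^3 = (0 6 1 3 2 5 4)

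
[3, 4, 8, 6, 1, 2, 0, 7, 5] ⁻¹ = [6, 4, 5, 0, 1, 8, 3, 7, 2] 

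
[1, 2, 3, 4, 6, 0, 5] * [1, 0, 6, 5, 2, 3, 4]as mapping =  [0→0, 1→6, 2→5, 3→2, 4→4, 5→1, 6→3]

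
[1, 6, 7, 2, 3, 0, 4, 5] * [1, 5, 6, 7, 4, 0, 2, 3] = [5, 2, 3, 6, 7, 1, 4, 0]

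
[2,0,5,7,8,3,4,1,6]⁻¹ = [1,7,0,5,6,2,8,3,4]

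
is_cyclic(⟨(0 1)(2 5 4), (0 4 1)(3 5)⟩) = no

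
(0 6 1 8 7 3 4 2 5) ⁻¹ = (0 5 2 4 3 7 8 1 6) 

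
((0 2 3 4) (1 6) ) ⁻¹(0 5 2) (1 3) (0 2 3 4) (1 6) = (2 5 3) (4 6) 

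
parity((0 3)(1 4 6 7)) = even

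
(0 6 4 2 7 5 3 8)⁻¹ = (0 8 3 5 7 2 4 6)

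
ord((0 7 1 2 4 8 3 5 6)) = 9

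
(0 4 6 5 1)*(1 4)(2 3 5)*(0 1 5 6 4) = (0 5)(2 3 6)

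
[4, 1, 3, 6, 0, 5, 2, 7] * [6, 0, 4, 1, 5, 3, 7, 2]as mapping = [0→5, 1→0, 2→1, 3→7, 4→6, 5→3, 6→4, 7→2]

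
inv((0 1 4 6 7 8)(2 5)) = (0 8 7 6 4 1)(2 5)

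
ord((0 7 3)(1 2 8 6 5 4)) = 6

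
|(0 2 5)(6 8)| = 6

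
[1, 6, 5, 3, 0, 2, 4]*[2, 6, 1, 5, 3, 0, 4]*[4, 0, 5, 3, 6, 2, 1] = [1, 6, 4, 2, 5, 0, 3]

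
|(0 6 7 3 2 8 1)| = 7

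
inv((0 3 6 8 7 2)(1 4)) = (0 2 7 8 6 3)(1 4)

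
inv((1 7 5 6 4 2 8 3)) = (1 3 8 2 4 6 5 7)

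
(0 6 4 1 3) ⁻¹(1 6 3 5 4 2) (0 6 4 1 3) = (0 5 1 2 3 4) 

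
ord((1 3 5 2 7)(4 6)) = 10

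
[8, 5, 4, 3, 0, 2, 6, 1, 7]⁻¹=[4, 7, 5, 3, 2, 1, 6, 8, 0]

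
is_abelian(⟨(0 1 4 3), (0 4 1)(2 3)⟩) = no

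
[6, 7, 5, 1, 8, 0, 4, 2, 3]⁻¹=[5, 3, 7, 8, 6, 2, 0, 1, 4]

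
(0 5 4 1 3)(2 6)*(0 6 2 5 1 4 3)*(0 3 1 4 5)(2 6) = (0 4 5 1 3 2 6)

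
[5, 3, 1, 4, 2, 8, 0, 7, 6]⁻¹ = [6, 2, 4, 1, 3, 0, 8, 7, 5]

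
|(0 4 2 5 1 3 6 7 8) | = 9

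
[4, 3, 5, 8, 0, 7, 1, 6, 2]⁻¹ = [4, 6, 8, 1, 0, 2, 7, 5, 3]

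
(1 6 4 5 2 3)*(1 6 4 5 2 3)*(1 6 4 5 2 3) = (1 5)(2 6)(3 4)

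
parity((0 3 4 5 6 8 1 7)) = odd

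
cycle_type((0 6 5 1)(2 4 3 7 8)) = 4.5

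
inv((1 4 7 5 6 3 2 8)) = (1 8 2 3 6 5 7 4)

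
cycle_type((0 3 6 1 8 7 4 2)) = 8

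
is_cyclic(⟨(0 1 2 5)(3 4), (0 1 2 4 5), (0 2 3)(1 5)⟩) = no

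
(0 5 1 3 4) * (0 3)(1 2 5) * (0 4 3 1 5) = (0 5 2)(1 4)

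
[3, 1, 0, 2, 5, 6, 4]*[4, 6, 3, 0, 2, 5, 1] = [0, 6, 4, 3, 5, 1, 2] 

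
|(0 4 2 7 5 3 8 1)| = 8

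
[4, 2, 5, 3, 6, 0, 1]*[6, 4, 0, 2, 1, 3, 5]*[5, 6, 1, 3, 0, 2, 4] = [6, 5, 3, 1, 2, 4, 0]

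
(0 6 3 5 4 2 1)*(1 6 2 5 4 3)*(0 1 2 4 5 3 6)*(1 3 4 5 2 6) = (0 5 1 3 2)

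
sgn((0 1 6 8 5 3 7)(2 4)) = -1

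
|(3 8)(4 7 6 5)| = 4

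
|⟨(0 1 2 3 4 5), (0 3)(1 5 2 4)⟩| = 720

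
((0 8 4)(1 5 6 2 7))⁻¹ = (0 4 8)(1 7 2 6 5)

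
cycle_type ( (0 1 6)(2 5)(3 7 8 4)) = 2.3.4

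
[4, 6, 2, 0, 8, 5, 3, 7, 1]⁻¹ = [3, 8, 2, 6, 0, 5, 1, 7, 4]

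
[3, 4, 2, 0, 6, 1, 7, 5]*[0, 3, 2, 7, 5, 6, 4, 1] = [7, 5, 2, 0, 4, 3, 1, 6]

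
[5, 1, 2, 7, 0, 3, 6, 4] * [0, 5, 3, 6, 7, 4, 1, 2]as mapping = [0→4, 1→5, 2→3, 3→2, 4→0, 5→6, 6→1, 7→7]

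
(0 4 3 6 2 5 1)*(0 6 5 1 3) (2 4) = (0 2 1 6 4) (3 5) 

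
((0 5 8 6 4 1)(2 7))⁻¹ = (0 1 4 6 8 5)(2 7)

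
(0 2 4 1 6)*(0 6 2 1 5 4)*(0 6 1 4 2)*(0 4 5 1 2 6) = (0 5 6 2) (1 4) 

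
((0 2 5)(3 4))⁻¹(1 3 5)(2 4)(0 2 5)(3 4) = (0 1 4)(3 5)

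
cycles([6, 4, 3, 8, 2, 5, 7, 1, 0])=(0 6 7 1 4 2 3 8)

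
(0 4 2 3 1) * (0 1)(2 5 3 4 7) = (0 7 2 4 5 3)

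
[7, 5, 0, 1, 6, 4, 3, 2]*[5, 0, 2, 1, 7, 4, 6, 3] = [3, 4, 5, 0, 6, 7, 1, 2]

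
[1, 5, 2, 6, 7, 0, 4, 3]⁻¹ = [5, 0, 2, 7, 6, 1, 3, 4]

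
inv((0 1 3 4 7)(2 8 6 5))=(0 7 4 3 1)(2 5 6 8)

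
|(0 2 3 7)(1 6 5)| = 12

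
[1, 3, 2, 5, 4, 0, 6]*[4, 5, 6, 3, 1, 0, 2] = [5, 3, 6, 0, 1, 4, 2]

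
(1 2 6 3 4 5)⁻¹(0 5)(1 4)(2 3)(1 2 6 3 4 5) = (0 1)(2 5)(4 6)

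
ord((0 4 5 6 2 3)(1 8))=6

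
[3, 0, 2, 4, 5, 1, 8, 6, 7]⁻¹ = [1, 5, 2, 0, 3, 4, 7, 8, 6]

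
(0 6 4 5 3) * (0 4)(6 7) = (0 7 6)(3 4 5)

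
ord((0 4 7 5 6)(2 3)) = 10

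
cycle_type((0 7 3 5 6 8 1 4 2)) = 9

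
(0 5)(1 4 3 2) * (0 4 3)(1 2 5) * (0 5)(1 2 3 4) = (0 2 3)(1 4 5)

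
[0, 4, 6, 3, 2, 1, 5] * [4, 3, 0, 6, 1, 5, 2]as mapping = [0→4, 1→1, 2→2, 3→6, 4→0, 5→3, 6→5]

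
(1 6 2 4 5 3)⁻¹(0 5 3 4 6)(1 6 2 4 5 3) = (0 3 1 5 2)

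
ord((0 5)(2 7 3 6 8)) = 10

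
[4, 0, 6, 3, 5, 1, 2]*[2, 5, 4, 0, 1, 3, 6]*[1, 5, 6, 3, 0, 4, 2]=[5, 6, 2, 1, 3, 4, 0]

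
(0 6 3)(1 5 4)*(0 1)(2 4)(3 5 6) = (0 3 1 6 5 2 4)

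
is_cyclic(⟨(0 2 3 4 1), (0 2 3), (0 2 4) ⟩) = no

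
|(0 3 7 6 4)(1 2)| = 10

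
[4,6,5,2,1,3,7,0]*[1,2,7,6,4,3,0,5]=[4,0,3,7,2,6,5,1]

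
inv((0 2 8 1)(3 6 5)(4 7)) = (0 1 8 2)(3 5 6)(4 7)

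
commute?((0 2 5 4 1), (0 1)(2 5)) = no:(0 2 5 4 1)*(0 1)(2 5) = (0 5 4), (0 1)(2 5)*(0 2 5 4 1) = (1 2 4)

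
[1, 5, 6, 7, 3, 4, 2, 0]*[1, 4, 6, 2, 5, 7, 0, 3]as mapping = [0→4, 1→7, 2→0, 3→3, 4→2, 5→5, 6→6, 7→1]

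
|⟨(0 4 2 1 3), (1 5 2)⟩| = 360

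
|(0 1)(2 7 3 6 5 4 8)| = 14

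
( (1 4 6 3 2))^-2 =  (1 3 4 2 6)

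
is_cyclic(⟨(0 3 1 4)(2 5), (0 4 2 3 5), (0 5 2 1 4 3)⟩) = no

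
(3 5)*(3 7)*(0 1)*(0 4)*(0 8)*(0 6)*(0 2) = (0 1 4 8 6 2)(3 5 7)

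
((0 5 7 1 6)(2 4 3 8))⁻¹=(0 6 1 7 5)(2 8 3 4)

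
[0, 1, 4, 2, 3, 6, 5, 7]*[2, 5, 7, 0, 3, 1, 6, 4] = [2, 5, 3, 7, 0, 6, 1, 4]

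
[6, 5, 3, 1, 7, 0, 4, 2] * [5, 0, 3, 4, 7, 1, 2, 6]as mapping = [0→2, 1→1, 2→4, 3→0, 4→6, 5→5, 6→7, 7→3]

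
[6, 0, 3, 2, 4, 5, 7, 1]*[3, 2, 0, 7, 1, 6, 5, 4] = [5, 3, 7, 0, 1, 6, 4, 2]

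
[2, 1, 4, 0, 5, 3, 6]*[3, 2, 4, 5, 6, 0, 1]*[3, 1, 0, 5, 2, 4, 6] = [2, 0, 6, 5, 3, 4, 1]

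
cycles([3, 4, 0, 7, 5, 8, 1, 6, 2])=(0 3 7 6 1 4 5 8 2)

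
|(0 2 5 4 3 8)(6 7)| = 6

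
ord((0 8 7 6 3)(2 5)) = 10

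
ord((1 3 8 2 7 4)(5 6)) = 6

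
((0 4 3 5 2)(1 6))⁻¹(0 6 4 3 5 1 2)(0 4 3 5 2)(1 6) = (0 4 1 3 5 2 6)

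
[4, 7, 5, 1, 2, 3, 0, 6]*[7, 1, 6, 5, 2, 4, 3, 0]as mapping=[0→2, 1→0, 2→4, 3→1, 4→6, 5→5, 6→7, 7→3]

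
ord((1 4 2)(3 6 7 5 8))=15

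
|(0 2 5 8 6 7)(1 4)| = 6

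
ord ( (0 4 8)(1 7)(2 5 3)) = 6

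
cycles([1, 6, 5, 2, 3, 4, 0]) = (0 1 6) (2 5 4 3) 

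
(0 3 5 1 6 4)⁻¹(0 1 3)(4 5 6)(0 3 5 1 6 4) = (0 1 4)(3 6 5)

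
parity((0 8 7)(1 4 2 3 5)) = even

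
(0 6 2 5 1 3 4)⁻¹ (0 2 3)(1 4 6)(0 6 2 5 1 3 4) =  (0 2 3)(4 6 5)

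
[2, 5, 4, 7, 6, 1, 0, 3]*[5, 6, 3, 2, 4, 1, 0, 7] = [3, 1, 4, 7, 0, 6, 5, 2]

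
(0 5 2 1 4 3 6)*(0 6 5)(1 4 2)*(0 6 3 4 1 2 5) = (0 6 3)(1 5 2)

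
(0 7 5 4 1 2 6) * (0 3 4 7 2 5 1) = (0 2 6 3 4)(1 5 7)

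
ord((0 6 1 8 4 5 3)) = 7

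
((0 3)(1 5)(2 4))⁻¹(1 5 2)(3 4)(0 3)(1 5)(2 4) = (0 2)(1 4 5)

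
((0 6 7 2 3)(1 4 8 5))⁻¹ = (0 3 2 7 6)(1 5 8 4)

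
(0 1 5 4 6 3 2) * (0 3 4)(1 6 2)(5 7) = (0 6 4 2 3 1 7 5)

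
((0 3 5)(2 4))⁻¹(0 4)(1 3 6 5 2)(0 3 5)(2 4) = (0 4 1 5 6)(2 3)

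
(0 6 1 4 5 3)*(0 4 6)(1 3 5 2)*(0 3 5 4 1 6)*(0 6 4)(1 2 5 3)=(0 1 6 3 2 4 5)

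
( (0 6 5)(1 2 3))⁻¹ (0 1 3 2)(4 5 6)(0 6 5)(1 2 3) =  (0 5 4)(1 3 6 2)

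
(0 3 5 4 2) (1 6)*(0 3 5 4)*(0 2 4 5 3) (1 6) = (0 3 5 2) 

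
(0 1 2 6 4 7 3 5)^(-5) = (0 6 3 1 4 5 2 7)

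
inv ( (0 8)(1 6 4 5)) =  (0 8)(1 5 4 6)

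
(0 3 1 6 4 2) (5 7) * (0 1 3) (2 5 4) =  (1 6 2) (4 5 7) 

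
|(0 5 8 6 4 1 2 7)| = 8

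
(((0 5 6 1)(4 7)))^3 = (0 1 6 5)(4 7)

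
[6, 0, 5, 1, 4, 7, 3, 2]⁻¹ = [1, 3, 7, 6, 4, 2, 0, 5]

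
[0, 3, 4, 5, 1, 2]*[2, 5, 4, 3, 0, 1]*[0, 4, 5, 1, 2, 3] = [5, 1, 0, 4, 3, 2]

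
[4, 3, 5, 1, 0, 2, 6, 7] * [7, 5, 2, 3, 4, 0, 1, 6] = [4, 3, 0, 5, 7, 2, 1, 6] 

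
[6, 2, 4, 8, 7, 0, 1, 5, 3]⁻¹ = [5, 6, 1, 8, 2, 7, 0, 4, 3]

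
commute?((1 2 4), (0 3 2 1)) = no:(1 2 4)*(0 3 2 1) = (0 3 2 4), (0 3 2 1)*(1 2 4) = (0 3 4 1)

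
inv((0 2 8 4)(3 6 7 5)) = (0 4 8 2)(3 5 7 6)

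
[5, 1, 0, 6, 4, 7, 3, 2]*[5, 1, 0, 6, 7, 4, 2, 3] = [4, 1, 5, 2, 7, 3, 6, 0]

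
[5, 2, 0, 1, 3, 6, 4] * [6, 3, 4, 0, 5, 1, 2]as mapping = [0→1, 1→4, 2→6, 3→3, 4→0, 5→2, 6→5]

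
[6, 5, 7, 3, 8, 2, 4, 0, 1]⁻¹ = [7, 8, 5, 3, 6, 1, 0, 2, 4]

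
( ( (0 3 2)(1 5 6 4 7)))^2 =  (0 2 3)(1 6 7 5 4)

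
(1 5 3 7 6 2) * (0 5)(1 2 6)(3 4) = (0 5 4 3 7 1)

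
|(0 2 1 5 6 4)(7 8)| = 6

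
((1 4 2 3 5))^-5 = ()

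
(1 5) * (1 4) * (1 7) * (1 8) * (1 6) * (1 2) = (1 5 4 7 8 6 2)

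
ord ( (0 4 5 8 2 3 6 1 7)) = 9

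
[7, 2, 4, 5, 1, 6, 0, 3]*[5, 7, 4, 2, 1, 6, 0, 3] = [3, 4, 1, 6, 7, 0, 5, 2]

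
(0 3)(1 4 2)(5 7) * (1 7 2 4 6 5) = (0 3)(1 6 5 2 7)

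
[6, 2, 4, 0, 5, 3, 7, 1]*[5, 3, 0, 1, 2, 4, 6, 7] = [6, 0, 2, 5, 4, 1, 7, 3]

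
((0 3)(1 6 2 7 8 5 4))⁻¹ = (0 3)(1 4 5 8 7 2 6)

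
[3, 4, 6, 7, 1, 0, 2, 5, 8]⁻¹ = [5, 4, 6, 0, 1, 7, 2, 3, 8]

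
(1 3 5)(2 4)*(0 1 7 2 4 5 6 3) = (0 1)(2 5 7)(3 6)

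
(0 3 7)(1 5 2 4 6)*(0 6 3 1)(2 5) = (0 1 2 4 3 7 6)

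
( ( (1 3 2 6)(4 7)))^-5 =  (1 6 2 3)(4 7)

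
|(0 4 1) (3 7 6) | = 3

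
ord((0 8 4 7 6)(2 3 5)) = 15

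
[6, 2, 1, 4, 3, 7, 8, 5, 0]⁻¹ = [8, 2, 1, 4, 3, 7, 0, 5, 6]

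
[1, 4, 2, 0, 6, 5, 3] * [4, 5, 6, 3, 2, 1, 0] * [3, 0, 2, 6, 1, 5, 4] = [5, 2, 4, 1, 3, 0, 6]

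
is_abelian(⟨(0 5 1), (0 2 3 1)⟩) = no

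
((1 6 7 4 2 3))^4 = (1 2 7)(3 4 6)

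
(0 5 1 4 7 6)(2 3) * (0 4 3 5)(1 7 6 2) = (1 3)(2 5 7)(4 6)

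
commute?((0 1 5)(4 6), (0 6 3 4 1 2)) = no:(0 1 5)(4 6) * (0 6 3 4 1 2) = (0 2)(1 5 6)(3 4), (0 6 3 4 1 2) * (0 1 5)(4 6) = (0 4 5)(1 2)(3 6)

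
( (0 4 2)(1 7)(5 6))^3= (1 7)(5 6)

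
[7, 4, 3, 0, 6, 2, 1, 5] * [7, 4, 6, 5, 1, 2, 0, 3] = [3, 1, 5, 7, 0, 6, 4, 2]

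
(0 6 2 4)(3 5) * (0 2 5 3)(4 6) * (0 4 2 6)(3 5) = (0 2)(3 5 4 6)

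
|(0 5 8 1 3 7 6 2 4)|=9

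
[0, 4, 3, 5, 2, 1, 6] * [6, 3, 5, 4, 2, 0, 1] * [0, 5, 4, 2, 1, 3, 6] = [6, 4, 1, 0, 3, 2, 5]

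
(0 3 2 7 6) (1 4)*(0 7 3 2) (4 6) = (0 2 3) (1 6 7 4) 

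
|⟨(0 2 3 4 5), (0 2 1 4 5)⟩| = 360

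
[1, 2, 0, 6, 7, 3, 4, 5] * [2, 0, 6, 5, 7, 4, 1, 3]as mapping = [0→0, 1→6, 2→2, 3→1, 4→3, 5→5, 6→7, 7→4]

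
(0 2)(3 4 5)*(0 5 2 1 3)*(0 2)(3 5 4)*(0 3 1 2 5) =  (0 2 4 3 1)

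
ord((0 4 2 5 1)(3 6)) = 10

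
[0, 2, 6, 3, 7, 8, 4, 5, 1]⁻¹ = [0, 8, 1, 3, 6, 7, 2, 4, 5]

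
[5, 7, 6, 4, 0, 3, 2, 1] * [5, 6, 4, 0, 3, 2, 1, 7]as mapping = [0→2, 1→7, 2→1, 3→3, 4→5, 5→0, 6→4, 7→6]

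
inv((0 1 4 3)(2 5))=(0 3 4 1)(2 5)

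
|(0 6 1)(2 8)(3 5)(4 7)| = 6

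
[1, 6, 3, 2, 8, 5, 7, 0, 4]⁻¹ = [7, 0, 3, 2, 8, 5, 1, 6, 4]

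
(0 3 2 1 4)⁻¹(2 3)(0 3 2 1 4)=(1 2)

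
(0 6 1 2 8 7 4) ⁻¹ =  (0 4 7 8 2 1 6) 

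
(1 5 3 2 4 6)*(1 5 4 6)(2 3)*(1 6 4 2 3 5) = (1 2 4 6)(3 5)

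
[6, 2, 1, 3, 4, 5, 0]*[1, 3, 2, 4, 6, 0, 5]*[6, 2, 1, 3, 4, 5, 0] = [5, 1, 3, 4, 0, 6, 2]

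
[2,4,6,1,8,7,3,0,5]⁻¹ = [7,3,0,6,1,8,2,5,4]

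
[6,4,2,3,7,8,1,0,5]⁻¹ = [7,6,2,3,1,8,0,4,5]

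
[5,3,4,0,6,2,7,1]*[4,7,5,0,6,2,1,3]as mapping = [0→2,1→0,2→6,3→4,4→1,5→5,6→3,7→7]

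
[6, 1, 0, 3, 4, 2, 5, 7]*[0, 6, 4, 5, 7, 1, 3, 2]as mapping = [0→3, 1→6, 2→0, 3→5, 4→7, 5→4, 6→1, 7→2]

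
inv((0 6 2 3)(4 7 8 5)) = (0 3 2 6)(4 5 8 7)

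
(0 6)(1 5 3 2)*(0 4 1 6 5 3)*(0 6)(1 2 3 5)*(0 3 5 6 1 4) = (0 4 2 3 5 1 6)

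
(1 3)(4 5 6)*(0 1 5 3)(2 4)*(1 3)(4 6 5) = (0 3 4 1)(2 6)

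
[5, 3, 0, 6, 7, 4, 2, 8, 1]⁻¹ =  [2, 8, 6, 1, 5, 0, 3, 4, 7]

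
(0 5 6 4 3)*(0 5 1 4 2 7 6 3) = (0 1 4)(2 7 6)(3 5)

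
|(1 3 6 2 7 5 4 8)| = 8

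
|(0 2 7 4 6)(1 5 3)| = 15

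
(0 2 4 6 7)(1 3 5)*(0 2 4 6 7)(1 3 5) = (0 4 7 2 6)(1 5 3)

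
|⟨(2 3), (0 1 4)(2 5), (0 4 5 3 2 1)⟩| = 720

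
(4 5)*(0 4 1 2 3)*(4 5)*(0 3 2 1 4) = (0 5 4)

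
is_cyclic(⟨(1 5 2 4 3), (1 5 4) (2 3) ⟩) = no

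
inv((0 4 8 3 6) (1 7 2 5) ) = (0 6 3 8 4) (1 5 2 7) 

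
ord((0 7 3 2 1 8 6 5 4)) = 9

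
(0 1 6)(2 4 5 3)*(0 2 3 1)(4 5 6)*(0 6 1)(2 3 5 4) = (0 6 3 5)(1 2 4)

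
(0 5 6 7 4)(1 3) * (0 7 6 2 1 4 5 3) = (0 3 4 7 5 2 1)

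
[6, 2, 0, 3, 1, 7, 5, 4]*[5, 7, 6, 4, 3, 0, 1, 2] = [1, 6, 5, 4, 7, 2, 0, 3]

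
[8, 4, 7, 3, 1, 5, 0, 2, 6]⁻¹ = [6, 4, 7, 3, 1, 5, 8, 2, 0]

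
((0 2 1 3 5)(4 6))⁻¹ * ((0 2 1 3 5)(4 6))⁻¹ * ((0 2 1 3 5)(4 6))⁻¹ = (0 1 5 2 3)(4 6)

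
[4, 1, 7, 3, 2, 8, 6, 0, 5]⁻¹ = [7, 1, 4, 3, 0, 8, 6, 2, 5]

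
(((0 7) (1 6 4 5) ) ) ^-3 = (0 7) (1 6 4 5) 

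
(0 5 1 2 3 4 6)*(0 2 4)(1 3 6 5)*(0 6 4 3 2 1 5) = (0 5 2 4)(1 3 6)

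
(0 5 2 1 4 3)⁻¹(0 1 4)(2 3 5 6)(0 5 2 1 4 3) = (0 2 6 1)(3 5 4)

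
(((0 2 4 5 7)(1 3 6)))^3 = (0 5 2 7 4)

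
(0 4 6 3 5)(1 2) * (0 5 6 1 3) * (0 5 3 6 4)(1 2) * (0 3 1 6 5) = (0 3 4 2 5 1 6)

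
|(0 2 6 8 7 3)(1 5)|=6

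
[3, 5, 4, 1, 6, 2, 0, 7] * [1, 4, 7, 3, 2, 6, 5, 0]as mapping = [0→3, 1→6, 2→2, 3→4, 4→5, 5→7, 6→1, 7→0]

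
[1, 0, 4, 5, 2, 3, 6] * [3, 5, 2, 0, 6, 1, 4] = [5, 3, 6, 1, 2, 0, 4]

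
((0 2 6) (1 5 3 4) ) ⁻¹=(0 6 2) (1 4 3 5) 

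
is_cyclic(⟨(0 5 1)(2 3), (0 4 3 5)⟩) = no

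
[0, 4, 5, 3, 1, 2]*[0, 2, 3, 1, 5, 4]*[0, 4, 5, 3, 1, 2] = [0, 2, 1, 4, 5, 3]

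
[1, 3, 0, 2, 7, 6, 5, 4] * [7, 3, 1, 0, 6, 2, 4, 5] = [3, 0, 7, 1, 5, 4, 2, 6]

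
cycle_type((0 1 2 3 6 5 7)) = 7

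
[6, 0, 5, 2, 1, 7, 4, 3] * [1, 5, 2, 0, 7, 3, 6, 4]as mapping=[0→6, 1→1, 2→3, 3→2, 4→5, 5→4, 6→7, 7→0]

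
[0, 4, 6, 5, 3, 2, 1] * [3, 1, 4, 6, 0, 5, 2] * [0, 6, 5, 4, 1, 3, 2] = [4, 0, 5, 3, 2, 1, 6]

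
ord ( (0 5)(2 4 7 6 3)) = 10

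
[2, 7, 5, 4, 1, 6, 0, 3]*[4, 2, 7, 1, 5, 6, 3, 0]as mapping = [0→7, 1→0, 2→6, 3→5, 4→2, 5→3, 6→4, 7→1]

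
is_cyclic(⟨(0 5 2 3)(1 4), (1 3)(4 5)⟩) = no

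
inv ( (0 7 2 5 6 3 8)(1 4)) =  (0 8 3 6 5 2 7)(1 4)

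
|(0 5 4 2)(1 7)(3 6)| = 4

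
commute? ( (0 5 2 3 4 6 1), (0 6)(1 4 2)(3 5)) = no: (0 5 2 3 4 6 1)*(0 6)(1 4 2)(3 5) = (0 3 2 5 1 6 4), (0 6)(1 4 2)(3 5)*(0 5 2 3 4 6 1) = (0 1 6 5 4 3 2)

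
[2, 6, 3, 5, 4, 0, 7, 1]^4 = [0, 6, 2, 3, 4, 5, 7, 1]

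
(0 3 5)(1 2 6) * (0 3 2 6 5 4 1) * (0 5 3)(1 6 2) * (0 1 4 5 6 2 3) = (0 4 2)(1 3 5)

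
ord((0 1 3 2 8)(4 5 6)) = 15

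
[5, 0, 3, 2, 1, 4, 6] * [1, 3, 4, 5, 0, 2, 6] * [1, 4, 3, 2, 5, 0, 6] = [3, 4, 0, 5, 2, 1, 6]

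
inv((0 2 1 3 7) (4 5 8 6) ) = (0 7 3 1 2) (4 6 8 5) 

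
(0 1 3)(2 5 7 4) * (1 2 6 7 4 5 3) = (0 2 3)(4 6 7 5)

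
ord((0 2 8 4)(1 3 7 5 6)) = 20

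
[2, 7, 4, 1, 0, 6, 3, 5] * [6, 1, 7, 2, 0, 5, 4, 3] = [7, 3, 0, 1, 6, 4, 2, 5]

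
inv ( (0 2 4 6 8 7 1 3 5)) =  (0 5 3 1 7 8 6 4 2)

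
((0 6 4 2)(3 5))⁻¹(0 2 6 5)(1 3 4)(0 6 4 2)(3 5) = (0 4 3 6)(1 5 2)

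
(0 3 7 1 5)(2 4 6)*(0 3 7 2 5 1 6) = (0 7 6 5 3 2 4)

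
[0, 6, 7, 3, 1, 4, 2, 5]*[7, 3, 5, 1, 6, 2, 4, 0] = [7, 4, 0, 1, 3, 6, 5, 2]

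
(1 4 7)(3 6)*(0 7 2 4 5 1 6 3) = (0 7 6)(1 5)(2 4)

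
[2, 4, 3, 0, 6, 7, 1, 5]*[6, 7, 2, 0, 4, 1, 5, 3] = [2, 4, 0, 6, 5, 3, 7, 1] 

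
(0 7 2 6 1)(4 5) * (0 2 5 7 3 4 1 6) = (0 3 4 7 5 1 2)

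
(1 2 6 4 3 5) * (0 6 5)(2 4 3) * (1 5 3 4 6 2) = (0 2 3)(1 6 4)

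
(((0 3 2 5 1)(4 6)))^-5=(4 6)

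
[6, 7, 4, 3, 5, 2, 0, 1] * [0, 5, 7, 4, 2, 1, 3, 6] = [3, 6, 2, 4, 1, 7, 0, 5]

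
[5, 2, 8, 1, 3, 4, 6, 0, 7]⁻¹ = [7, 3, 1, 4, 5, 0, 6, 8, 2]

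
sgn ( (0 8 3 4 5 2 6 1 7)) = 1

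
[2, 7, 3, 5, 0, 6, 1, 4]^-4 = [6, 2, 1, 7, 5, 4, 0, 3]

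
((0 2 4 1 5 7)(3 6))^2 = (0 4 5)(1 7 2)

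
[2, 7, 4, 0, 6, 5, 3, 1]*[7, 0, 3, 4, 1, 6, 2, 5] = [3, 5, 1, 7, 2, 6, 4, 0]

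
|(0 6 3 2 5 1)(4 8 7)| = 6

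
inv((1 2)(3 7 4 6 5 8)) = (1 2)(3 8 5 6 4 7)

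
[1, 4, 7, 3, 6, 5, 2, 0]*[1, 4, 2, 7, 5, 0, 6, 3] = [4, 5, 3, 7, 6, 0, 2, 1] 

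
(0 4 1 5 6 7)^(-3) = (0 5)(1 7)(4 6)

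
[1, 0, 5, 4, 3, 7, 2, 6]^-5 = [1, 0, 6, 4, 3, 2, 7, 5]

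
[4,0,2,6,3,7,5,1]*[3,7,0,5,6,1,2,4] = [6,3,0,2,5,4,1,7]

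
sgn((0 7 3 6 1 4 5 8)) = -1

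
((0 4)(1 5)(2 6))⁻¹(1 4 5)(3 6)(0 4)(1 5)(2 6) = (0 1 5)(2 3)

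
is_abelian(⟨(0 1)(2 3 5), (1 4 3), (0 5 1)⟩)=no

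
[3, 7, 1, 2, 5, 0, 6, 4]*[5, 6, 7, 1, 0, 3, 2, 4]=[1, 4, 6, 7, 3, 5, 2, 0]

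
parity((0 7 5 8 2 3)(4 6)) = even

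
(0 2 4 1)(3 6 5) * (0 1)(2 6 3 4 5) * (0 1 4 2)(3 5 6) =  (0 3 5 2 6)(1 4)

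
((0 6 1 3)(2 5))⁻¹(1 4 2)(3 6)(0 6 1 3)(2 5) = (0 1)(3 4 5)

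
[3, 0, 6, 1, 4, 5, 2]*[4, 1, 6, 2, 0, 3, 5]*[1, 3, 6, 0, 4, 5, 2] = [6, 4, 5, 3, 1, 0, 2]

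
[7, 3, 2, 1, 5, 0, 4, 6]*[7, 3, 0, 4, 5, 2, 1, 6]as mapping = [0→6, 1→4, 2→0, 3→3, 4→2, 5→7, 6→5, 7→1]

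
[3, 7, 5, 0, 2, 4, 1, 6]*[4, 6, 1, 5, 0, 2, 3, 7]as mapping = [0→5, 1→7, 2→2, 3→4, 4→1, 5→0, 6→6, 7→3]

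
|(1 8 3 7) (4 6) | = 4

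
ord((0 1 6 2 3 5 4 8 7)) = 9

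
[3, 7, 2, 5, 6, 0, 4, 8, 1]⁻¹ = [5, 8, 2, 0, 6, 3, 4, 1, 7]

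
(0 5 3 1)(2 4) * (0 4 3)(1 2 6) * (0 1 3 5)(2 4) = (1 2 5)(3 4 6)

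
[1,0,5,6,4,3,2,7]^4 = [0,1,2,3,4,5,6,7]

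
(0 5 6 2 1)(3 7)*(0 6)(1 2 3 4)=(0 5)(1 6 3 7 4)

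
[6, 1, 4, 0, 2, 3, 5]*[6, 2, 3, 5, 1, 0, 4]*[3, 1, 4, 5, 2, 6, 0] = [2, 4, 1, 0, 5, 6, 3]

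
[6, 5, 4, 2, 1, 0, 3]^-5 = [3, 0, 1, 4, 5, 6, 2]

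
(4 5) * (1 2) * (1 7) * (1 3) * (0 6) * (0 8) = (0 6 8)(1 2 7 3)(4 5)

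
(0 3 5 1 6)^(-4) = (0 3 5 1 6)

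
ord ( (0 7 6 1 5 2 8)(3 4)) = 14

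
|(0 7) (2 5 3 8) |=4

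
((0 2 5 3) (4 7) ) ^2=(0 5) (2 3) 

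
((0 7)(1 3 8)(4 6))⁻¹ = (0 7)(1 8 3)(4 6)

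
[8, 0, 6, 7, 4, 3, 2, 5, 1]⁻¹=[1, 8, 6, 5, 4, 7, 2, 3, 0]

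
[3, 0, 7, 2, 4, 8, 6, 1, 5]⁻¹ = [1, 7, 3, 0, 4, 8, 6, 2, 5]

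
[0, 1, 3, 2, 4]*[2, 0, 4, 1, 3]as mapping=[0→2, 1→0, 2→1, 3→4, 4→3]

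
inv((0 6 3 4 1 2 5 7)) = (0 7 5 2 1 4 3 6)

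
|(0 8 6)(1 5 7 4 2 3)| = 6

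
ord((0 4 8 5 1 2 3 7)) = 8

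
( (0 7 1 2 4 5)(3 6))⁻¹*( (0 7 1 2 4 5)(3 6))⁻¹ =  (0 4 1)(2 7 5)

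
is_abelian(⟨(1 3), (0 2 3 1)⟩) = no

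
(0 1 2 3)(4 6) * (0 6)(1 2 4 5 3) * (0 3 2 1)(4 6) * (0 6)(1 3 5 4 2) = (0 3 2 6 4 5 1)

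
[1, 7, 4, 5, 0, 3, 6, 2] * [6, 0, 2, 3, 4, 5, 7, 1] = [0, 1, 4, 5, 6, 3, 7, 2]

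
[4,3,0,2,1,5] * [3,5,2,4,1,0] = [1,4,3,2,5,0]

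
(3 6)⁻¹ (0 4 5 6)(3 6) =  (0 4 5 3)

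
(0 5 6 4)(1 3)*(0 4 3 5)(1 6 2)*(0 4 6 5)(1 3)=(0 4 6 1)(2 3 5)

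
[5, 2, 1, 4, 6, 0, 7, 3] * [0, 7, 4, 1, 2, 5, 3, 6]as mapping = [0→5, 1→4, 2→7, 3→2, 4→3, 5→0, 6→6, 7→1]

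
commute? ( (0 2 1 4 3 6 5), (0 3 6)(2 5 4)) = no: (0 2 1 4 3 6 5)*(0 3 6)(2 5 4) = (0 5 3)(1 2)(4 6), (0 3 6)(2 5 4)*(0 2 1 4 3 6 5) = (0 6 2)(1 4)(3 5)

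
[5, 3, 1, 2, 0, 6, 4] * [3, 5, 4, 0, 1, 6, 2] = [6, 0, 5, 4, 3, 2, 1]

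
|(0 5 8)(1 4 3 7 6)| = 15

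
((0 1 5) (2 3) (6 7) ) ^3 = (2 3) (6 7) 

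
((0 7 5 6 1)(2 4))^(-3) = (0 5 1 7 6)(2 4)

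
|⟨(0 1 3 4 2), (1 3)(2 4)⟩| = 60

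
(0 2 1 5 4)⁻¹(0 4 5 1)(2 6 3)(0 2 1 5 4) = (0 4 5 2)(1 6 3)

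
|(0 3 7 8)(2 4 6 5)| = 4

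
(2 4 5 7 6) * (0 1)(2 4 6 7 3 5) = (0 1)(2 6 4)(3 5)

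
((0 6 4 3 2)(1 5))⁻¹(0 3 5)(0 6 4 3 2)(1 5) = (1 6 2)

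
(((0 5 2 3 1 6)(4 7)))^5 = (0 6 1 3 2 5)(4 7)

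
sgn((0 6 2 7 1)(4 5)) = -1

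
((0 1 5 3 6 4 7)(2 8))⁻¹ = (0 7 4 6 3 5 1)(2 8)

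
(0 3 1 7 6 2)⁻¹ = (0 2 6 7 1 3)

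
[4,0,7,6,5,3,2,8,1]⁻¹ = [1,8,6,5,0,4,3,2,7]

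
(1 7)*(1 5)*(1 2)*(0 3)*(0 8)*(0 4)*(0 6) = (0 3 8 4 6)(1 7 5 2)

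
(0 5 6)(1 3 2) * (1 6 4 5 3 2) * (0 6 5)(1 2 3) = (0 1 3 2 5 4)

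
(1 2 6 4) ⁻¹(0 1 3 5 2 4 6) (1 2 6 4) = (0 2 3 5 6 1 4) 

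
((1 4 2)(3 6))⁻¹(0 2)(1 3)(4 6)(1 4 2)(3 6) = (0 1)(2 3)(4 6)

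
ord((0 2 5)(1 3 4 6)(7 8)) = 12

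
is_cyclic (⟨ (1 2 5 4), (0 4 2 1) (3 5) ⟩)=no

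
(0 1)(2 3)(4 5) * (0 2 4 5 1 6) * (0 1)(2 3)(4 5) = (0 6 1 3 5 4)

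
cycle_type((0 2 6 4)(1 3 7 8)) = 4^2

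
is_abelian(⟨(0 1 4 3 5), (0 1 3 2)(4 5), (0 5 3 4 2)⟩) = no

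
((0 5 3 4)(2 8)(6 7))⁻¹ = (0 4 3 5)(2 8)(6 7)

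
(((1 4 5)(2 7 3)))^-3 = ()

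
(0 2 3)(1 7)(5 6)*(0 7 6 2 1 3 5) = (0 1 6)(2 5)(3 7)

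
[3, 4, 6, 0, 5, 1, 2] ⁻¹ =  [3, 5, 6, 0, 1, 4, 2] 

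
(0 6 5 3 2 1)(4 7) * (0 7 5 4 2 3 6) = (1 7 2)(4 5 6)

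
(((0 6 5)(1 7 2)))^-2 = (0 6 5)(1 7 2)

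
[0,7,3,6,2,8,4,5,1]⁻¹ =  [0,8,4,2,6,7,3,1,5]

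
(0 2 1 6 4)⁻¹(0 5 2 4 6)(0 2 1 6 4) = (0 4 2 5 1)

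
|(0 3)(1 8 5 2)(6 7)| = 4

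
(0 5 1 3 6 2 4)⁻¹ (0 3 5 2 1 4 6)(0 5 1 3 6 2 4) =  (0 2 5 6 1 4 3)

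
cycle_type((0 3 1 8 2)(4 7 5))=3.5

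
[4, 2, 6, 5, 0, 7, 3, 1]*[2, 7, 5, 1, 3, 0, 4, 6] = [3, 5, 4, 0, 2, 6, 1, 7]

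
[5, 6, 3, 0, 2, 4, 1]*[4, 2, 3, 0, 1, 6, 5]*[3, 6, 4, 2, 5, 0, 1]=[1, 0, 3, 5, 2, 6, 4]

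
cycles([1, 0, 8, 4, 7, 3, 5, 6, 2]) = (0 1)(2 8)(3 4 7 6 5)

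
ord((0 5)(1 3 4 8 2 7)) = 6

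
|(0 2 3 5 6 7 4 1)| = 8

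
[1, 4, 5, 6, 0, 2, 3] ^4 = [1, 4, 2, 3, 0, 5, 6] 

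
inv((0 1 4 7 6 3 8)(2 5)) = (0 8 3 6 7 4 1)(2 5)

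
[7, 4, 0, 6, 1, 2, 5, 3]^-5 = [7, 4, 0, 6, 1, 2, 5, 3]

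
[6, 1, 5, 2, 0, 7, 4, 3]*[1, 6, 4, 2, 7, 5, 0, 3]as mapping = [0→0, 1→6, 2→5, 3→4, 4→1, 5→3, 6→7, 7→2]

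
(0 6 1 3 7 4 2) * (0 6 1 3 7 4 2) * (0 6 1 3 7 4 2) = (0 3 2 1 4 6 7)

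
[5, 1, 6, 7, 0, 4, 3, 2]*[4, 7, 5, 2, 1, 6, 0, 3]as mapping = [0→6, 1→7, 2→0, 3→3, 4→4, 5→1, 6→2, 7→5]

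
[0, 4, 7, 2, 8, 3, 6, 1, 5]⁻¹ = [0, 7, 3, 5, 1, 8, 6, 2, 4]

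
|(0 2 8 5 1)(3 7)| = 10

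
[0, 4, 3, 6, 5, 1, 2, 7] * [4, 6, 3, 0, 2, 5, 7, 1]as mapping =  [0→4, 1→2, 2→0, 3→7, 4→5, 5→6, 6→3, 7→1]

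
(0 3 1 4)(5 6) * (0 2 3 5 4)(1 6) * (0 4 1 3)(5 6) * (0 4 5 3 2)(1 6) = (0 1 5 2 4)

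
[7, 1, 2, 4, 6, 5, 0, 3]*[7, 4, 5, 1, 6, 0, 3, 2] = [2, 4, 5, 6, 3, 0, 7, 1]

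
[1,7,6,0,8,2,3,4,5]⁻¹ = [3,0,5,6,7,8,2,1,4]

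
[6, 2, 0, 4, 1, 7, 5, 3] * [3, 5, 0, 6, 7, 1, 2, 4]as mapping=[0→2, 1→0, 2→3, 3→7, 4→5, 5→4, 6→1, 7→6]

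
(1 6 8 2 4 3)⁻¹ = (1 3 4 2 8 6)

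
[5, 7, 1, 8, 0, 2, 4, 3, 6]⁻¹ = [4, 2, 5, 7, 6, 0, 8, 1, 3]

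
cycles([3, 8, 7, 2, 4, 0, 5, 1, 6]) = (0 3 2 7 1 8 6 5)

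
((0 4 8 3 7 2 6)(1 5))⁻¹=(0 6 2 7 3 8 4)(1 5)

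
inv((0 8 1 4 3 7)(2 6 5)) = (0 7 3 4 1 8)(2 5 6)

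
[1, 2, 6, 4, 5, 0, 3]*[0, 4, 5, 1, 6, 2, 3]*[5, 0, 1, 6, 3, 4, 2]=[3, 4, 6, 2, 1, 5, 0]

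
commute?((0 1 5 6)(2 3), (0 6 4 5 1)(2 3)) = no:(0 1 5 6)(2 3) * (0 6 4 5 1)(2 3) = (4 5), (0 6 4 5 1)(2 3) * (0 1 5 6)(2 3) = (4 6)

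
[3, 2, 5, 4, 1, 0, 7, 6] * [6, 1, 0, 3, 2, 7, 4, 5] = [3, 0, 7, 2, 1, 6, 5, 4]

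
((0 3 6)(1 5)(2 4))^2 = (0 6 3)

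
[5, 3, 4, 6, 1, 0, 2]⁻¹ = [5, 4, 6, 1, 2, 0, 3]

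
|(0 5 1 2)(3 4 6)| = 12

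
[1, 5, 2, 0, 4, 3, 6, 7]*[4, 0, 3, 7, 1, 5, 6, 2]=[0, 5, 3, 4, 1, 7, 6, 2]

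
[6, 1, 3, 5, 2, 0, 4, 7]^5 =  [5, 1, 4, 2, 6, 3, 0, 7]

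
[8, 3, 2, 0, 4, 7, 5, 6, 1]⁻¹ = [3, 8, 2, 1, 4, 6, 7, 5, 0]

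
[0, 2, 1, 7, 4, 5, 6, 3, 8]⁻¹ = [0, 2, 1, 7, 4, 5, 6, 3, 8]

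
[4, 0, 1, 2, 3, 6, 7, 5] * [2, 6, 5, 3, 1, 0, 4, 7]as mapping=[0→1, 1→2, 2→6, 3→5, 4→3, 5→4, 6→7, 7→0]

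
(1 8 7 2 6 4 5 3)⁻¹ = (1 3 5 4 6 2 7 8)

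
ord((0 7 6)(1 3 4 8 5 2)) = 6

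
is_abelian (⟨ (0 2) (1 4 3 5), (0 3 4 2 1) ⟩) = no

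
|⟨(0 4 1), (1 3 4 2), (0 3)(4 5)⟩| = 720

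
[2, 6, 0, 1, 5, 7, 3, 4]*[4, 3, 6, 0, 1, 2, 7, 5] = [6, 7, 4, 3, 2, 5, 0, 1]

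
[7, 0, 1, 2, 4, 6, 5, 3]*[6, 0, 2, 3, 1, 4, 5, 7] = [7, 6, 0, 2, 1, 5, 4, 3]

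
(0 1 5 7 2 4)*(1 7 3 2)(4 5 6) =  (0 7 1 6 4)(2 5 3)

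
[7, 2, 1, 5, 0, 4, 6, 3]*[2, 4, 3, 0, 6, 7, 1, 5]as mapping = [0→5, 1→3, 2→4, 3→7, 4→2, 5→6, 6→1, 7→0]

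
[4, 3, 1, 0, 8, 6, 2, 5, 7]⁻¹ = [3, 2, 6, 1, 0, 7, 5, 8, 4]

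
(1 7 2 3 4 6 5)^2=(1 2 4 5 7 3 6)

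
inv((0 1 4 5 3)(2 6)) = (0 3 5 4 1)(2 6)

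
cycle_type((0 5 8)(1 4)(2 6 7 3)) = 2.3.4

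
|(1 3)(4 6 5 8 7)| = 10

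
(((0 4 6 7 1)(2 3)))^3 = (0 7 4 1 6)(2 3)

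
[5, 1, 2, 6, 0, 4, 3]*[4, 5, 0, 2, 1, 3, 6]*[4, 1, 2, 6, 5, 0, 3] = [6, 0, 4, 3, 5, 1, 2]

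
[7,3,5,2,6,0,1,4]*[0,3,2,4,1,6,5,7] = [7,4,6,2,5,0,3,1]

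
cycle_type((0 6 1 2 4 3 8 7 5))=9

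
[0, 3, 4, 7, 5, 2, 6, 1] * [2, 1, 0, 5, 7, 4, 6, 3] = [2, 5, 7, 3, 4, 0, 6, 1]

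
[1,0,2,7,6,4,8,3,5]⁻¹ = [1,0,2,7,5,8,4,3,6]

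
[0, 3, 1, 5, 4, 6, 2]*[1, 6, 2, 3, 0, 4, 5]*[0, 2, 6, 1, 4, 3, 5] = [2, 1, 5, 4, 0, 3, 6]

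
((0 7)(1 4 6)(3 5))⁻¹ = (0 7)(1 6 4)(3 5)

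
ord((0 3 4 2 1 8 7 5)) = 8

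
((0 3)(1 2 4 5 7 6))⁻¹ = (0 3)(1 6 7 5 4 2)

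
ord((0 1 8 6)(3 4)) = 4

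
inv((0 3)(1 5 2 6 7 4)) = (0 3)(1 4 7 6 2 5)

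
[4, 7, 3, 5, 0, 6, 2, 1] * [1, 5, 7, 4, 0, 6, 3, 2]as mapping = [0→0, 1→2, 2→4, 3→6, 4→1, 5→3, 6→7, 7→5]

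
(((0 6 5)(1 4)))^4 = (0 6 5)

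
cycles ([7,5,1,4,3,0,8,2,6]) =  (0 7 2 1 5)(3 4)(6 8)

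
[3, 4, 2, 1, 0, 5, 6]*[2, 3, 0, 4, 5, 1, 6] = [4, 5, 0, 3, 2, 1, 6]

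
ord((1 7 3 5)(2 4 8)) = 12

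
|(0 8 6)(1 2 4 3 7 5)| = 6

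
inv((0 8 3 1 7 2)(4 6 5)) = (0 2 7 1 3 8)(4 5 6)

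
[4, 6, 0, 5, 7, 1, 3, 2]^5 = [4, 6, 0, 5, 7, 1, 3, 2]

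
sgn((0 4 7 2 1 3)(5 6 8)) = -1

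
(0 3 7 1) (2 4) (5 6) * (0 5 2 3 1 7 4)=(0 1 5 6 2) (3 4) 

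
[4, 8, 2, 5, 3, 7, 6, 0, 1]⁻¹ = [7, 8, 2, 4, 0, 3, 6, 5, 1]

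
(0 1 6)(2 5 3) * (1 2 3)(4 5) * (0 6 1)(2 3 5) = (0 3 5)(2 4)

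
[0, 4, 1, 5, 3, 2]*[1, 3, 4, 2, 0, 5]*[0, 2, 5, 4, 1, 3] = [2, 0, 4, 3, 5, 1]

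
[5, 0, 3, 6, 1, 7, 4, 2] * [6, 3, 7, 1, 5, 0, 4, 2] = [0, 6, 1, 4, 3, 2, 5, 7]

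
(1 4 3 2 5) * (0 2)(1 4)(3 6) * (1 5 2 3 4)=(0 3)(1 5)(4 6)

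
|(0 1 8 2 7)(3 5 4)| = 15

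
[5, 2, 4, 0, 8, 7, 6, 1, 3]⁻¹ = [3, 7, 1, 8, 2, 0, 6, 5, 4]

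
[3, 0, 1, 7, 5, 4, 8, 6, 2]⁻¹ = [1, 2, 8, 0, 5, 4, 7, 3, 6]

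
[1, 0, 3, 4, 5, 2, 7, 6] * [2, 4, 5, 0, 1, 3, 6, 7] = [4, 2, 0, 1, 3, 5, 7, 6]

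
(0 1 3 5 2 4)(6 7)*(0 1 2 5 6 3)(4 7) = (0 2 7 3 6 4 1)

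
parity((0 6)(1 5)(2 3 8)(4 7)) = odd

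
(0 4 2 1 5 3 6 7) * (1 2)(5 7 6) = (0 4 1 7)(3 5)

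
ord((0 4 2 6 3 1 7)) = 7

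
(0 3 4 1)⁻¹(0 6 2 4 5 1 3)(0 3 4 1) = (0 4 3 6 2 1 5)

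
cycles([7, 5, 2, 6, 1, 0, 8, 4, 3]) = (0 7 4 1 5)(3 6 8)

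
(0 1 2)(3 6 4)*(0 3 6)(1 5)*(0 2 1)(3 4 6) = (0 5)(2 4 3)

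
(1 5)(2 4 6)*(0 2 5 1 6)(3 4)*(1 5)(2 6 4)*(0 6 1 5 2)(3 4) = (0 1 2 4 6 5 3)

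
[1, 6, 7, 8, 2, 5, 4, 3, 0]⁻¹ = [8, 0, 4, 7, 6, 5, 1, 2, 3]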